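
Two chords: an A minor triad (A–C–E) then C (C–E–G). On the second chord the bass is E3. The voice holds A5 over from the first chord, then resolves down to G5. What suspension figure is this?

4–3 suspension.

At the second chord the bass is E3. The suspended A5 lies a fourth above the bass; after resolving down by step to G5, the interval above the bass becomes a third.
Suspension figures are named by those two intervals: 4–3.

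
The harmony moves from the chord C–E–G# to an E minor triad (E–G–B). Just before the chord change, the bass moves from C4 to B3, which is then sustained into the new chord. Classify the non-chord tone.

B3 is an anticipation.

The harmony at that moment is C augmented triad (C, E, G#); B3 is not a chord tone.
It is approached by step down from C4 and then sustained as the same pitch into the next harmony.
Arriving early and becoming a chord tone when the harmony changes — an anticipation.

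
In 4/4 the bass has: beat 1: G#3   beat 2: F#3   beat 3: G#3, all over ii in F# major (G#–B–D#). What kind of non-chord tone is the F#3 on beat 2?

The harmony at that moment is G# minor triad (G#, B, D#); F#3 is not a chord tone.
It is approached by step down from G#3 and left by step up to G#3.
Step away and step back to the same note — a neighbor tone (lower neighbor).

Lower neighbor tone.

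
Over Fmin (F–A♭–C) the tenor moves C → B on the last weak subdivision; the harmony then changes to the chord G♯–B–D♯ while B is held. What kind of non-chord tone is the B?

B is an anticipation.

The harmony at that moment is F minor triad (F, A♭, C); B is not a chord tone.
It is approached by step down from C and then sustained as the same pitch into the next harmony.
Arriving early and becoming a chord tone when the harmony changes — an anticipation.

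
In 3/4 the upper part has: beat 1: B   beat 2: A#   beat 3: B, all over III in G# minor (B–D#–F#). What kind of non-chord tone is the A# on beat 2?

Lower neighbor tone.

The harmony at that moment is B major triad (B, D#, F#); A# is not a chord tone.
It is approached by step down from B and left by step up to B.
Step away and step back to the same note — a neighbor tone (lower neighbor).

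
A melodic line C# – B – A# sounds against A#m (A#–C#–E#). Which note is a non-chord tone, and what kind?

B is a passing tone.

The harmony at that moment is A# minor triad (A#, C#, E#); B is not a chord tone.
It is approached by step down from C# and left by step down to A#.
Step in, step out in the same direction — a passing tone.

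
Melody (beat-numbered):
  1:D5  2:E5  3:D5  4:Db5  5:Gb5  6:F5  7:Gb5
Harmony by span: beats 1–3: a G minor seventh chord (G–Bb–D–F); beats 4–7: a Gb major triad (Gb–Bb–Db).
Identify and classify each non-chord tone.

The harmony at that moment is G minor seventh chord (G, Bb, D, F); E5 is not a chord tone.
It is approached by step up from D5 and left by step down to D5.
Step away and step back to the same note — a neighbor tone (upper neighbor).
The harmony at that moment is Gb major triad (Gb, Bb, Db); F5 is not a chord tone.
It is approached by step down from Gb5 and left by step up to Gb5.
Step away and step back to the same note — a neighbor tone (lower neighbor).

E5 (beat 2) — neighbor tone; F5 (beat 6) — neighbor tone.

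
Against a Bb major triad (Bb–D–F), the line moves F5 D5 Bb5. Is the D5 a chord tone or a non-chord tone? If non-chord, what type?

Chord tone (the third of Bb major triad).

Bb major triad contains Bb, D, F; D is the third, so it is a chord tone.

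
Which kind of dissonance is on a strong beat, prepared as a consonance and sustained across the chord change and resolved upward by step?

Retardation.

Approach: by preparation — the pitch is first a chord tone, then held (tied or repeated) while the harmony changes under it. Departure: up by step. Metric position: strong.
A prepared dissonance that resolves upward by step — a retardation. (The same figure resolving downward would be a suspension.)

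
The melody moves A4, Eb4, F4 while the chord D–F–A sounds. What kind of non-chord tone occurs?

Eb4 is an appoggiatura.

The harmony at that moment is D minor triad (D, F, A); Eb4 is not a chord tone.
It is approached by leap down from A4 and left by step up to F4.
Leap in, step out — an appoggiatura.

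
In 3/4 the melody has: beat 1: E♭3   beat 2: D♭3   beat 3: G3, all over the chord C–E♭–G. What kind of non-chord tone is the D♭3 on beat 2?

The harmony at that moment is C minor triad (C, E♭, G); D♭3 is not a chord tone.
It is approached by step down from E♭3 and left by leap up to G3.
Step in, leap out, on a weak beat — an escape tone.

Escape tone.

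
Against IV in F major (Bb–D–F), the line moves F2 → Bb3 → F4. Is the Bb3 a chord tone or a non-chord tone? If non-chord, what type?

Chord tone (the root of Bb major triad).

Bb major triad contains Bb, D, F; Bb is the root, so it is a chord tone.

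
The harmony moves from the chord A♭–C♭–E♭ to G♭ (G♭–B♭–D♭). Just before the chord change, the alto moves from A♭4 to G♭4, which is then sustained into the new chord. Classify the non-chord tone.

G♭4 is an anticipation.

The harmony at that moment is A♭ minor triad (A♭, C♭, E♭); G♭4 is not a chord tone.
It is approached by step down from A♭4 and then sustained as the same pitch into the next harmony.
Arriving early and becoming a chord tone when the harmony changes — an anticipation.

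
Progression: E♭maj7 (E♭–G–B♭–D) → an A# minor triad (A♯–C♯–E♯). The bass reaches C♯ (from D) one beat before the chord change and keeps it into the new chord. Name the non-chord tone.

C♯ is an anticipation.

The harmony at that moment is E♭ major seventh chord (E♭, G, B♭, D); C♯ is not a chord tone.
It is approached by step down from D and then sustained as the same pitch into the next harmony.
Arriving early and becoming a chord tone when the harmony changes — an anticipation.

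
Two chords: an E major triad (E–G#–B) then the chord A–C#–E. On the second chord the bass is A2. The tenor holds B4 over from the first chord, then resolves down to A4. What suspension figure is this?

At the second chord the bass is A2. The suspended B4 lies a ninth above the bass; after resolving down by step to A4, the interval above the bass becomes an octave.
Suspension figures are named by those two intervals: 9–8.

9–8 suspension.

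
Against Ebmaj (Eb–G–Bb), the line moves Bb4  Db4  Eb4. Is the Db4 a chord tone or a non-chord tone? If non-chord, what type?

The harmony at that moment is Eb major triad (Eb, G, Bb); Db4 is not a chord tone.
It is approached by leap down from Bb4 and left by step up to Eb4.
Leap in, step out — an appoggiatura.

Non-chord tone — an appoggiatura.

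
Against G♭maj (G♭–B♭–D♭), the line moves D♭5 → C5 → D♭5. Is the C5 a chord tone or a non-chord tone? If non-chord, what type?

Non-chord tone — a neighbor tone.

The harmony at that moment is G♭ major triad (G♭, B♭, D♭); C5 is not a chord tone.
It is approached by step down from D♭5 and left by step up to D♭5.
Step away and step back to the same note — a neighbor tone (lower neighbor).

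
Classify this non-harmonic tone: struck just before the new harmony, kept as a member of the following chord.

Approach: ahead of the chord change (typically by step), so it is dissonant against the current harmony. Departure: none — the same pitch is restated or held and is a chord tone of the new harmony.
Dissonant first, consonant once the harmony catches up: the note simply arrives early — an anticipation. (The reverse timing, consonant first and dissonant after the change, would be a suspension or retardation.)

Anticipation.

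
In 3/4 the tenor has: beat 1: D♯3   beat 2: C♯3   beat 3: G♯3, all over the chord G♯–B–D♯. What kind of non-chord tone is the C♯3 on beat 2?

Escape tone.

The harmony at that moment is G♯ minor triad (G♯, B, D♯); C♯3 is not a chord tone.
It is approached by step down from D♯3 and left by leap up to G♯3.
Step in, leap out, on a weak beat — an escape tone.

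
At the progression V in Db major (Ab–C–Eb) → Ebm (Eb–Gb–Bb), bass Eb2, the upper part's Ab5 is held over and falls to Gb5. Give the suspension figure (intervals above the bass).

4–3 suspension.

At the second chord the bass is Eb2. The suspended Ab5 lies a fourth above the bass; after resolving down by step to Gb5, the interval above the bass becomes a third.
Suspension figures are named by those two intervals: 4–3.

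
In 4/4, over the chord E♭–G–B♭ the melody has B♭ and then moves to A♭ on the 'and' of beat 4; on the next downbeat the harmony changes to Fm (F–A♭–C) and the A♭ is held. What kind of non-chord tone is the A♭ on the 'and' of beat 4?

The harmony at that moment is E♭ major triad (E♭, G, B♭); A♭ is not a chord tone.
It is approached by step down from B♭ and then sustained as the same pitch into the next harmony.
Arriving early and becoming a chord tone when the harmony changes — an anticipation.

Anticipation.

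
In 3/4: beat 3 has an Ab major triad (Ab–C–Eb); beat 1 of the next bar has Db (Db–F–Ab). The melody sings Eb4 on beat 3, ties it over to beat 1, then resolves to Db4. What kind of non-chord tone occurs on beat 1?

Suspension.

The harmony at that moment is Db major triad (Db, F, Ab); Eb4 is not a chord tone.
It is held over (the same pitch as the preceding Eb4) and left by step down to Db4.
Held over from the previous chord and resolving down by step — a suspension.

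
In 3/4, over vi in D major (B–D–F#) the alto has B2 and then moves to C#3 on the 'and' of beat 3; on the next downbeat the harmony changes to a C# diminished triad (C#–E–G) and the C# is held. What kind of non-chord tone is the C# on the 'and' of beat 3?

Anticipation.

The harmony at that moment is B minor triad (B, D, F#); C#3 is not a chord tone.
It is approached by step up from B2 and then sustained as the same pitch into the next harmony.
Arriving early and becoming a chord tone when the harmony changes — an anticipation.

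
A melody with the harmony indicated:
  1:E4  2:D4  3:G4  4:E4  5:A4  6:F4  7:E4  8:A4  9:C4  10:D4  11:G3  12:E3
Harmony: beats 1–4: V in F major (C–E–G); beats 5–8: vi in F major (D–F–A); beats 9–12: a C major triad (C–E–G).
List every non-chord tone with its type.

The harmony at that moment is C major triad (C, E, G); D4 is not a chord tone.
It is approached by step down from E4 and left by leap up to G4.
Step in, leap out — an escape tone.
The harmony at that moment is D minor triad (D, F, A); E4 is not a chord tone.
It is approached by step down from F4 and left by leap up to A4.
Step in, leap out — an escape tone.
The harmony at that moment is C major triad (C, E, G); D4 is not a chord tone.
It is approached by step up from C4 and left by leap down to G3.
Step in, leap out — an escape tone.

D4 (beat 2) — escape tone; E4 (beat 7) — escape tone; D4 (beat 10) — escape tone.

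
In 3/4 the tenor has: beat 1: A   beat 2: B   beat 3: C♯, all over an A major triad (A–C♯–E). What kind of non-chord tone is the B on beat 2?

The harmony at that moment is A major triad (A, C♯, E); B is not a chord tone.
It is approached by step up from A and left by step up to C♯.
Step in, step out in the same direction — a passing tone.

Passing tone.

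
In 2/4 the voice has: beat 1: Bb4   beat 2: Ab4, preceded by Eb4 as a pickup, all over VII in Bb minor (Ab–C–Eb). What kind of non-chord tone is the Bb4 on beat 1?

Appoggiatura.

The harmony at that moment is Ab major triad (Ab, C, Eb); Bb4 is not a chord tone.
It is approached by leap up from Eb4 and left by step down to Ab4.
Leap in, step out, metrically accented — an appoggiatura.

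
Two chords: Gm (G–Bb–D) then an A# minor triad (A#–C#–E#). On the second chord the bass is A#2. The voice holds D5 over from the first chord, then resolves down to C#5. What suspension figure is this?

At the second chord the bass is A#2. The suspended D5 lies a fourth above the bass; after resolving down by step to C#5, the interval above the bass becomes a third.
Suspension figures are named by those two intervals: 4–3.

4–3 suspension.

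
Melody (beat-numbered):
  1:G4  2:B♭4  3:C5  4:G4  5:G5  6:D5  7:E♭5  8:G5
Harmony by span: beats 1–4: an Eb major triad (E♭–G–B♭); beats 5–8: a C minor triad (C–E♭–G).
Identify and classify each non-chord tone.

The harmony at that moment is E♭ major triad (E♭, G, B♭); C5 is not a chord tone.
It is approached by step up from B♭4 and left by leap down to G4.
Step in, leap out — an escape tone.
The harmony at that moment is C minor triad (C, E♭, G); D5 is not a chord tone.
It is approached by leap down from G5 and left by step up to E♭5.
Leap in, step out — an appoggiatura.

C5 (beat 3) — escape tone; D5 (beat 6) — appoggiatura.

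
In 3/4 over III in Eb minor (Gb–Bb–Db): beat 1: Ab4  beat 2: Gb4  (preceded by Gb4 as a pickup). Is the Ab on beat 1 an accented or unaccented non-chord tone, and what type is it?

The harmony at that moment is Gb major triad (Gb, Bb, Db); Ab4 is not a chord tone.
It is approached by step up from Gb4 and left by step down to Gb4.
Step away and step back to the same note — a neighbor tone (upper neighbor).
It falls on the downbeat, so it is accented.

Accented neighbor tone.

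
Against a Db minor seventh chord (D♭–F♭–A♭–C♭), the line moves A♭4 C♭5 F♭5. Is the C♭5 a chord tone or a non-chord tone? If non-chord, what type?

Db minor seventh chord contains D♭, F♭, A♭, C♭; C♭ is the seventh, so it is a chord tone.

Chord tone (the seventh of Db minor seventh chord).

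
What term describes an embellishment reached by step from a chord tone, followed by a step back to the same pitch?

Neighbor tone.

Approach: by step. Departure: by step in the opposite direction, back to the starting pitch.
Stepwise on both sides but reversing to return to the same chord tone — a neighbor tone. (Had it continued onward in the same direction it would be a passing tone instead.)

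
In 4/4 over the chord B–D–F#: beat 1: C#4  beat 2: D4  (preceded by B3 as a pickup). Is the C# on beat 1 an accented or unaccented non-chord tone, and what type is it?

The harmony at that moment is B minor triad (B, D, F#); C#4 is not a chord tone.
It is approached by step up from B3 and left by step up to D4.
Step in, step out in the same direction — a passing tone.
It falls on the downbeat, so it is accented.

Accented passing tone.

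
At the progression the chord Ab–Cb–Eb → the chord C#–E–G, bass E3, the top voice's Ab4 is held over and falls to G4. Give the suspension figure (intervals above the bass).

4–3 suspension.

At the second chord the bass is E3. The suspended Ab4 lies a fourth above the bass; after resolving down by step to G4, the interval above the bass becomes a third.
Suspension figures are named by those two intervals: 4–3.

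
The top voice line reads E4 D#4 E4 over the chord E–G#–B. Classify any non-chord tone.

D#4 is a neighbor tone.

The harmony at that moment is E major triad (E, G#, B); D#4 is not a chord tone.
It is approached by step down from E4 and left by step up to E4.
Step away and step back to the same note — a neighbor tone (lower neighbor).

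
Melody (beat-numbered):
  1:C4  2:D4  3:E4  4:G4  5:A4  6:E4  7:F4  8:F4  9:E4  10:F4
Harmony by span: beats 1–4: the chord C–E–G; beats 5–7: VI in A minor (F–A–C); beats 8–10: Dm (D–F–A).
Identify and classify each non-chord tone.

D4 (beat 2) — passing tone; E4 (beat 6) — appoggiatura; E4 (beat 9) — neighbor tone.

The harmony at that moment is C major triad (C, E, G); D4 is not a chord tone.
It is approached by step up from C4 and left by step up to E4.
Step in, step out in the same direction — a passing tone.
The harmony at that moment is F major triad (F, A, C); E4 is not a chord tone.
It is approached by leap down from A4 and left by step up to F4.
Leap in, step out — an appoggiatura.
The harmony at that moment is D minor triad (D, F, A); E4 is not a chord tone.
It is approached by step down from F4 and left by step up to F4.
Step away and step back to the same note — a neighbor tone (lower neighbor).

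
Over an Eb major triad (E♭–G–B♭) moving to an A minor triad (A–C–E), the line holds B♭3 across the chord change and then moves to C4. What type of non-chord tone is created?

B♭3 is a retardation.

The harmony at that moment is A minor triad (A, C, E); B♭3 is not a chord tone.
It is held over (the same pitch as the preceding B♭3) and left by step up to C4.
Held over from the previous chord and resolving up by step — a retardation.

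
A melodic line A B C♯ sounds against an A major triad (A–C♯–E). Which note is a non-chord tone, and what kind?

B is a passing tone.

The harmony at that moment is A major triad (A, C♯, E); B is not a chord tone.
It is approached by step up from A and left by step up to C♯.
Step in, step out in the same direction — a passing tone.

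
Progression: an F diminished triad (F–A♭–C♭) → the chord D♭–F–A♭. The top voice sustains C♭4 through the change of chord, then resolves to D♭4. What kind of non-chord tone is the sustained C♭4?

C♭4 is a retardation.

The harmony at that moment is D♭ major triad (D♭, F, A♭); C♭4 is not a chord tone.
It is held over (the same pitch as the preceding C♭4) and left by step up to D♭4.
Held over from the previous chord and resolving up by step — a retardation.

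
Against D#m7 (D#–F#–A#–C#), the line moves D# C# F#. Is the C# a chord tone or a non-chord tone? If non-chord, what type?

D# minor seventh chord contains D#, F#, A#, C#; C# is the seventh, so it is a chord tone.

Chord tone (the seventh of D# minor seventh chord).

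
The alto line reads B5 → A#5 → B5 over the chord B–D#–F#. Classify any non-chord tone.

A#5 is a neighbor tone.

The harmony at that moment is B major triad (B, D#, F#); A#5 is not a chord tone.
It is approached by step down from B5 and left by step up to B5.
Step away and step back to the same note — a neighbor tone (lower neighbor).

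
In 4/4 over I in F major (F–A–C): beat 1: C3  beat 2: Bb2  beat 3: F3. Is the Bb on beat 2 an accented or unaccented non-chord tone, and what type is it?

Unaccented escape tone.

The harmony at that moment is F major triad (F, A, C); Bb2 is not a chord tone.
It is approached by step down from C3 and left by leap up to F3.
Step in, leap out — an escape tone.
It falls on a weak beat, so it is unaccented.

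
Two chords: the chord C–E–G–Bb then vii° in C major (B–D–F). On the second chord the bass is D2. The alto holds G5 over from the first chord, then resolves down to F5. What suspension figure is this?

At the second chord the bass is D2. The suspended G5 lies a fourth above the bass; after resolving down by step to F5, the interval above the bass becomes a third.
Suspension figures are named by those two intervals: 4–3.

4–3 suspension.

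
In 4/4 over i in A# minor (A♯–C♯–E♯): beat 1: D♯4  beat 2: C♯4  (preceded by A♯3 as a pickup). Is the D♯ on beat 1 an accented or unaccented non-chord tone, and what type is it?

The harmony at that moment is A♯ minor triad (A♯, C♯, E♯); D♯4 is not a chord tone.
It is approached by leap up from A♯3 and left by step down to C♯4.
Leap in, step out — an appoggiatura.
It falls on the downbeat, so it is accented.

Accented appoggiatura.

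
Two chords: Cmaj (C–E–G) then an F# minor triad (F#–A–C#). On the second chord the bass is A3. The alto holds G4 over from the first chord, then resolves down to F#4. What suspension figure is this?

7–6 suspension.

At the second chord the bass is A3. The suspended G4 lies a seventh above the bass; after resolving down by step to F#4, the interval above the bass becomes a sixth.
Suspension figures are named by those two intervals: 7–6.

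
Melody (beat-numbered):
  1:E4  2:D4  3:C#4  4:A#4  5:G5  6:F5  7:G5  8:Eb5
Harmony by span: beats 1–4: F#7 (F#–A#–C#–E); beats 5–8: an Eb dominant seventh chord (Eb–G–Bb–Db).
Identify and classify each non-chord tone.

D4 (beat 2) — passing tone; F5 (beat 6) — neighbor tone.

The harmony at that moment is F# dominant seventh chord (F#, A#, C#, E); D4 is not a chord tone.
It is approached by step down from E4 and left by step down to C#4.
Step in, step out in the same direction — a passing tone.
The harmony at that moment is Eb dominant seventh chord (Eb, G, Bb, Db); F5 is not a chord tone.
It is approached by step down from G5 and left by step up to G5.
Step away and step back to the same note — a neighbor tone (lower neighbor).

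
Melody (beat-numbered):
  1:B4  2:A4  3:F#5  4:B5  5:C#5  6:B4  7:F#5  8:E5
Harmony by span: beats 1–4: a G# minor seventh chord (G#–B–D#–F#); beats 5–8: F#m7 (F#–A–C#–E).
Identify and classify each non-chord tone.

A4 (beat 2) — escape tone; B4 (beat 6) — escape tone.

The harmony at that moment is G# minor seventh chord (G#, B, D#, F#); A4 is not a chord tone.
It is approached by step down from B4 and left by leap up to F#5.
Step in, leap out — an escape tone.
The harmony at that moment is F# minor seventh chord (F#, A, C#, E); B4 is not a chord tone.
It is approached by step down from C#5 and left by leap up to F#5.
Step in, leap out — an escape tone.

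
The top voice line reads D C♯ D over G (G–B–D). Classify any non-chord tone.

C♯ is a neighbor tone.

The harmony at that moment is G major triad (G, B, D); C♯ is not a chord tone.
It is approached by step down from D and left by step up to D.
Step away and step back to the same note — a neighbor tone (lower neighbor).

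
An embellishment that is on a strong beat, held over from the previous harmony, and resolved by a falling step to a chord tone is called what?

Suspension.

Approach: by preparation — the pitch is first a chord tone, then held (tied or repeated) while the harmony changes under it. Departure: down by step. Metric position: strong.
A prepared dissonance that resolves downward by step — a suspension. (The same figure resolving upward would be a retardation.)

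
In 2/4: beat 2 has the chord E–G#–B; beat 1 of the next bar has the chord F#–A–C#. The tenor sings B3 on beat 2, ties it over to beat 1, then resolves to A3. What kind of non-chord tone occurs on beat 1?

The harmony at that moment is F# minor triad (F#, A, C#); B3 is not a chord tone.
It is held over (the same pitch as the preceding B3) and left by step down to A3.
Held over from the previous chord and resolving down by step — a suspension.

Suspension.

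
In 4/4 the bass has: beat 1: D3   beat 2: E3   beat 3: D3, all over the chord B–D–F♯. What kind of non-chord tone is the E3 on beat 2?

Upper neighbor tone.

The harmony at that moment is B minor triad (B, D, F♯); E3 is not a chord tone.
It is approached by step up from D3 and left by step down to D3.
Step away and step back to the same note — a neighbor tone (upper neighbor).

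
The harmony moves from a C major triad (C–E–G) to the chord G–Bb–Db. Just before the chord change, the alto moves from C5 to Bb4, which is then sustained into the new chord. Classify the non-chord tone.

Bb4 is an anticipation.

The harmony at that moment is C major triad (C, E, G); Bb4 is not a chord tone.
It is approached by step down from C5 and then sustained as the same pitch into the next harmony.
Arriving early and becoming a chord tone when the harmony changes — an anticipation.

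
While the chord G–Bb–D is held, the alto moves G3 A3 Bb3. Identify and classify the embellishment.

The harmony at that moment is G minor triad (G, Bb, D); A3 is not a chord tone.
It is approached by step up from G3 and left by step up to Bb3.
Step in, step out in the same direction — a passing tone.

A3 is a passing tone.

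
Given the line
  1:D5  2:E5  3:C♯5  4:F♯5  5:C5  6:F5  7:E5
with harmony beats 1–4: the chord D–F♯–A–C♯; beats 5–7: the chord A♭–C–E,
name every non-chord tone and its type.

E5 (beat 2) — escape tone; F5 (beat 6) — appoggiatura.

The harmony at that moment is D major seventh chord (D, F♯, A, C♯); E5 is not a chord tone.
It is approached by step up from D5 and left by leap down to C♯5.
Step in, leap out — an escape tone.
The harmony at that moment is A♭ augmented triad (A♭, C, E); F5 is not a chord tone.
It is approached by leap up from C5 and left by step down to E5.
Leap in, step out — an appoggiatura.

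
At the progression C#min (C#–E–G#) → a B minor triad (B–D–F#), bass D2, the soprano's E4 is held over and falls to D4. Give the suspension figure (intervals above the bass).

At the second chord the bass is D2. The suspended E4 lies a ninth above the bass; after resolving down by step to D4, the interval above the bass becomes an octave.
Suspension figures are named by those two intervals: 9–8.

9–8 suspension.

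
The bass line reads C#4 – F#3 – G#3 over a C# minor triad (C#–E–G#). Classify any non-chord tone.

F#3 is an appoggiatura.

The harmony at that moment is C# minor triad (C#, E, G#); F#3 is not a chord tone.
It is approached by leap down from C#4 and left by step up to G#3.
Leap in, step out — an appoggiatura.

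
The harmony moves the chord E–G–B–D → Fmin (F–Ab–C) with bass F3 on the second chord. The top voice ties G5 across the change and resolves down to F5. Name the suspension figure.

9–8 suspension.

At the second chord the bass is F3. The suspended G5 lies a ninth above the bass; after resolving down by step to F5, the interval above the bass becomes an octave.
Suspension figures are named by those two intervals: 9–8.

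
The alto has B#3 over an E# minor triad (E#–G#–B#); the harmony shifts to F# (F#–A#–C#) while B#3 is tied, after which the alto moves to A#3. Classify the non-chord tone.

The harmony at that moment is F# major triad (F#, A#, C#); B#3 is not a chord tone.
It is held over (the same pitch as the preceding B#3) and left by step down to A#3.
Held over from the previous chord and resolving down by step — a suspension.

B#3 is a suspension.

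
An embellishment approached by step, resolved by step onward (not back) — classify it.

Passing tone.

Approach: by step. Departure: by step, continuing in the same direction.
Stepwise on both sides with no change of direction means the note fills in the space between two different chord tones — a passing tone. (Had it turned back to its starting note it would be a neighbor tone instead.)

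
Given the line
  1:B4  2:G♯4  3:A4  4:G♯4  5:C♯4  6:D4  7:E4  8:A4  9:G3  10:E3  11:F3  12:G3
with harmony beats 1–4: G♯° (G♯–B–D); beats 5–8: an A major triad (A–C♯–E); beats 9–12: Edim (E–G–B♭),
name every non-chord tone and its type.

A4 (beat 3) — neighbor tone; D4 (beat 6) — passing tone; F3 (beat 11) — passing tone.

The harmony at that moment is G♯ diminished triad (G♯, B, D); A4 is not a chord tone.
It is approached by step up from G♯4 and left by step down to G♯4.
Step away and step back to the same note — a neighbor tone (upper neighbor).
The harmony at that moment is A major triad (A, C♯, E); D4 is not a chord tone.
It is approached by step up from C♯4 and left by step up to E4.
Step in, step out in the same direction — a passing tone.
The harmony at that moment is E diminished triad (E, G, B♭); F3 is not a chord tone.
It is approached by step up from E3 and left by step up to G3.
Step in, step out in the same direction — a passing tone.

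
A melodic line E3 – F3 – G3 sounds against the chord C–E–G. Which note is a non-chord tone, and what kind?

F3 is a passing tone.

The harmony at that moment is C major triad (C, E, G); F3 is not a chord tone.
It is approached by step up from E3 and left by step up to G3.
Step in, step out in the same direction — a passing tone.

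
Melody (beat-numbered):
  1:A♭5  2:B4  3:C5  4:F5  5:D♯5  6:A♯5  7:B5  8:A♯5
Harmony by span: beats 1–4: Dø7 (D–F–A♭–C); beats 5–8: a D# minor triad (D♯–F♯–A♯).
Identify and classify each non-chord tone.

The harmony at that moment is D half-diminished seventh chord (D, F, A♭, C); B4 is not a chord tone.
It is approached by leap down from A♭5 and left by step up to C5.
Leap in, step out — an appoggiatura.
The harmony at that moment is D♯ minor triad (D♯, F♯, A♯); B5 is not a chord tone.
It is approached by step up from A♯5 and left by step down to A♯5.
Step away and step back to the same note — a neighbor tone (upper neighbor).

B4 (beat 2) — appoggiatura; B5 (beat 7) — neighbor tone.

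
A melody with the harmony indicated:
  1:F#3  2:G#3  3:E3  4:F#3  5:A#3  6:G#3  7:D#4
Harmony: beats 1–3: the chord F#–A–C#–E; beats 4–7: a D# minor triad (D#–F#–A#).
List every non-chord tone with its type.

The harmony at that moment is F# minor seventh chord (F#, A, C#, E); G#3 is not a chord tone.
It is approached by step up from F#3 and left by leap down to E3.
Step in, leap out — an escape tone.
The harmony at that moment is D# minor triad (D#, F#, A#); G#3 is not a chord tone.
It is approached by step down from A#3 and left by leap up to D#4.
Step in, leap out — an escape tone.

G#3 (beat 2) — escape tone; G#3 (beat 6) — escape tone.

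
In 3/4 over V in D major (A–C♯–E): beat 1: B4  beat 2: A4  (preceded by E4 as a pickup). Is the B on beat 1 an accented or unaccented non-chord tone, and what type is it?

The harmony at that moment is A major triad (A, C♯, E); B4 is not a chord tone.
It is approached by leap up from E4 and left by step down to A4.
Leap in, step out — an appoggiatura.
It falls on the downbeat, so it is accented.

Accented appoggiatura.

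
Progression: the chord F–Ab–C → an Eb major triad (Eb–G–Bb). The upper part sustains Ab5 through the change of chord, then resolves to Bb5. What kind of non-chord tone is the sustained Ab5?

The harmony at that moment is Eb major triad (Eb, G, Bb); Ab5 is not a chord tone.
It is held over (the same pitch as the preceding Ab5) and left by step up to Bb5.
Held over from the previous chord and resolving up by step — a retardation.

Ab5 is a retardation.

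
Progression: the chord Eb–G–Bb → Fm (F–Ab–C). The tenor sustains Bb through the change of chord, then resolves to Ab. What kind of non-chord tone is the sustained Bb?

Bb is a suspension.

The harmony at that moment is F minor triad (F, Ab, C); Bb is not a chord tone.
It is held over (the same pitch as the preceding Bb) and left by step down to Ab.
Held over from the previous chord and resolving down by step — a suspension.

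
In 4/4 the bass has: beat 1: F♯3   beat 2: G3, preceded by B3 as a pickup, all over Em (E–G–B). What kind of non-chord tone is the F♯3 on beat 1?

Appoggiatura.

The harmony at that moment is E minor triad (E, G, B); F♯3 is not a chord tone.
It is approached by leap down from B3 and left by step up to G3.
Leap in, step out, metrically accented — an appoggiatura.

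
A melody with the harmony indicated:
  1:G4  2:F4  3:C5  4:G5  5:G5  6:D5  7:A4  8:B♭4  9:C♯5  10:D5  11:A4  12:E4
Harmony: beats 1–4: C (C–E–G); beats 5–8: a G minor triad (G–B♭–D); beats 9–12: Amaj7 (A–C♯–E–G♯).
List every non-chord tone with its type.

F4 (beat 2) — escape tone; A4 (beat 7) — appoggiatura; D5 (beat 10) — escape tone.

The harmony at that moment is C major triad (C, E, G); F4 is not a chord tone.
It is approached by step down from G4 and left by leap up to C5.
Step in, leap out — an escape tone.
The harmony at that moment is G minor triad (G, B♭, D); A4 is not a chord tone.
It is approached by leap down from D5 and left by step up to B♭4.
Leap in, step out — an appoggiatura.
The harmony at that moment is A major seventh chord (A, C♯, E, G♯); D5 is not a chord tone.
It is approached by step up from C♯5 and left by leap down to A4.
Step in, leap out — an escape tone.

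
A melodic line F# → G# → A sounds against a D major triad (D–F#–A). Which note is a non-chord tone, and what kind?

The harmony at that moment is D major triad (D, F#, A); G# is not a chord tone.
It is approached by step up from F# and left by step up to A.
Step in, step out in the same direction — a passing tone.

G# is a passing tone.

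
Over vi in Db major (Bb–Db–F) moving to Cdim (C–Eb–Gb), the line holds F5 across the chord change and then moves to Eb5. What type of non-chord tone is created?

F5 is a suspension.

The harmony at that moment is C diminished triad (C, Eb, Gb); F5 is not a chord tone.
It is held over (the same pitch as the preceding F5) and left by step down to Eb5.
Held over from the previous chord and resolving down by step — a suspension.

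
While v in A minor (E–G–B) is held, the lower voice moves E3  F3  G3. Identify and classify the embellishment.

F3 is a passing tone.

The harmony at that moment is E minor triad (E, G, B); F3 is not a chord tone.
It is approached by step up from E3 and left by step up to G3.
Step in, step out in the same direction — a passing tone.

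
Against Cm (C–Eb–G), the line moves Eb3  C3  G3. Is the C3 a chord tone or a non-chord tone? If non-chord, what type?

C minor triad contains C, Eb, G; C is the root, so it is a chord tone.

Chord tone (the root of C minor triad).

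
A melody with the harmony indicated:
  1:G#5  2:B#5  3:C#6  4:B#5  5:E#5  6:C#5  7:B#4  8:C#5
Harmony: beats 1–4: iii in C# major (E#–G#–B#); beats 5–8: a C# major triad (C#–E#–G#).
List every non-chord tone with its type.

The harmony at that moment is E# minor triad (E#, G#, B#); C#6 is not a chord tone.
It is approached by step up from B#5 and left by step down to B#5.
Step away and step back to the same note — a neighbor tone (upper neighbor).
The harmony at that moment is C# major triad (C#, E#, G#); B#4 is not a chord tone.
It is approached by step down from C#5 and left by step up to C#5.
Step away and step back to the same note — a neighbor tone (lower neighbor).

C#6 (beat 3) — neighbor tone; B#4 (beat 7) — neighbor tone.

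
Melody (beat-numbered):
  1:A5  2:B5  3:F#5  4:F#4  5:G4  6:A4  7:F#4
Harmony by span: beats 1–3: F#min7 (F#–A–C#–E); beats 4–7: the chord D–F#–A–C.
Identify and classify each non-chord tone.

B5 (beat 2) — escape tone; G4 (beat 5) — passing tone.

The harmony at that moment is F# minor seventh chord (F#, A, C#, E); B5 is not a chord tone.
It is approached by step up from A5 and left by leap down to F#5.
Step in, leap out — an escape tone.
The harmony at that moment is D dominant seventh chord (D, F#, A, C); G4 is not a chord tone.
It is approached by step up from F#4 and left by step up to A4.
Step in, step out in the same direction — a passing tone.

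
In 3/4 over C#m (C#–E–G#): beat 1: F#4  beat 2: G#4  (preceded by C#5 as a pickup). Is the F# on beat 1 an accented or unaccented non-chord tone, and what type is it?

The harmony at that moment is C# minor triad (C#, E, G#); F#4 is not a chord tone.
It is approached by leap down from C#5 and left by step up to G#4.
Leap in, step out — an appoggiatura.
It falls on the downbeat, so it is accented.

Accented appoggiatura.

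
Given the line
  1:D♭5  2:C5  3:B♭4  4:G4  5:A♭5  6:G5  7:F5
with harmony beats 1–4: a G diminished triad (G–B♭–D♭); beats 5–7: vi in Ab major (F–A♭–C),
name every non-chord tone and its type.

C5 (beat 2) — passing tone; G5 (beat 6) — passing tone.

The harmony at that moment is G diminished triad (G, B♭, D♭); C5 is not a chord tone.
It is approached by step down from D♭5 and left by step down to B♭4.
Step in, step out in the same direction — a passing tone.
The harmony at that moment is F minor triad (F, A♭, C); G5 is not a chord tone.
It is approached by step down from A♭5 and left by step down to F5.
Step in, step out in the same direction — a passing tone.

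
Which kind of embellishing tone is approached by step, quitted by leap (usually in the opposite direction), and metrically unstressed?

Approach: by step. Departure: by leap. Metric position: weak.
Step in, leap out, from a weak position — an escape tone (échappée). (It is the mirror image of the appoggiatura, which leaps in and steps out on a strong beat.)

Escape tone.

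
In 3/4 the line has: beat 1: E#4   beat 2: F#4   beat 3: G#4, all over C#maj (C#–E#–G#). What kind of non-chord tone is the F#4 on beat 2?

The harmony at that moment is C# major triad (C#, E#, G#); F#4 is not a chord tone.
It is approached by step up from E#4 and left by step up to G#4.
Step in, step out in the same direction — a passing tone.

Passing tone.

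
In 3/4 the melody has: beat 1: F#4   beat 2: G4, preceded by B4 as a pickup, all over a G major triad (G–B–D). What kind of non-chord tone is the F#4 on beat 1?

Appoggiatura.

The harmony at that moment is G major triad (G, B, D); F#4 is not a chord tone.
It is approached by leap down from B4 and left by step up to G4.
Leap in, step out, metrically accented — an appoggiatura.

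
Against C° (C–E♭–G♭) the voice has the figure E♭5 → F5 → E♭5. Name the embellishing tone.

F5 is a neighbor tone.

The harmony at that moment is C diminished triad (C, E♭, G♭); F5 is not a chord tone.
It is approached by step up from E♭5 and left by step down to E♭5.
Step away and step back to the same note — a neighbor tone (upper neighbor).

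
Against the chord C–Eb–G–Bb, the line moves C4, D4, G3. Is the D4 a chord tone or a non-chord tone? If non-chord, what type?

Non-chord tone — an escape tone.

The harmony at that moment is C minor seventh chord (C, Eb, G, Bb); D4 is not a chord tone.
It is approached by step up from C4 and left by leap down to G3.
Step in, leap out — an escape tone.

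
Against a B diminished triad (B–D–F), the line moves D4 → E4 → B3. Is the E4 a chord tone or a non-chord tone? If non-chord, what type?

Non-chord tone — an escape tone.

The harmony at that moment is B diminished triad (B, D, F); E4 is not a chord tone.
It is approached by step up from D4 and left by leap down to B3.
Step in, leap out — an escape tone.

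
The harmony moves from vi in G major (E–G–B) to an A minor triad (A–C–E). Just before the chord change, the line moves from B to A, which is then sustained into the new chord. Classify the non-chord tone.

The harmony at that moment is E minor triad (E, G, B); A is not a chord tone.
It is approached by step down from B and then sustained as the same pitch into the next harmony.
Arriving early and becoming a chord tone when the harmony changes — an anticipation.

A is an anticipation.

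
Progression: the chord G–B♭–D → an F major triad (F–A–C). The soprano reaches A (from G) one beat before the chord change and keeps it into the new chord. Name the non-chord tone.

A is an anticipation.

The harmony at that moment is G minor triad (G, B♭, D); A is not a chord tone.
It is approached by step up from G and then sustained as the same pitch into the next harmony.
Arriving early and becoming a chord tone when the harmony changes — an anticipation.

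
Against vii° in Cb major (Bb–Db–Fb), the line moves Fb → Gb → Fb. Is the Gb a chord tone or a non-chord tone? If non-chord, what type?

Non-chord tone — a neighbor tone.

The harmony at that moment is Bb diminished triad (Bb, Db, Fb); Gb is not a chord tone.
It is approached by step up from Fb and left by step down to Fb.
Step away and step back to the same note — a neighbor tone (upper neighbor).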